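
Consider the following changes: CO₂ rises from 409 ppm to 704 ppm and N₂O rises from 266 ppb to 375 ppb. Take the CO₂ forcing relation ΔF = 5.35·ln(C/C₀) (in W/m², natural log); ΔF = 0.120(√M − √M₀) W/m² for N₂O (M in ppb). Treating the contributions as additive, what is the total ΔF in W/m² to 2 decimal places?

ΔF = 3.27 W/m²

CO₂: 5.35 × ln(704/409) = 5.35 × ln(1.72127) = 5.35 × 0.54306 = 2.9054 W/m².
N₂O: 0.120 × (√375 − √266) = 0.120 × (19.3649 − 16.3095) = 0.120 × 3.0554 = 0.3666 W/m².
Total ΔF = 2.9054 + 0.3666 = 3.2720 W/m².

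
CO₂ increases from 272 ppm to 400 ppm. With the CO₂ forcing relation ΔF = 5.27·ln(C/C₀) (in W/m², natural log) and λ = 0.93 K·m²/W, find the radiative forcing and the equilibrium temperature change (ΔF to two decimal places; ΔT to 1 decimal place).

ΔF = 2.03 W/m²; ΔT = 1.9 K

CO₂: 5.27 × ln(400/272) = 5.27 × ln(1.47059) = 5.27 × 0.38566 = 2.0324 W/m².
ΔT = λ ΔF = 0.93 × 2.03 = 1.8879 K.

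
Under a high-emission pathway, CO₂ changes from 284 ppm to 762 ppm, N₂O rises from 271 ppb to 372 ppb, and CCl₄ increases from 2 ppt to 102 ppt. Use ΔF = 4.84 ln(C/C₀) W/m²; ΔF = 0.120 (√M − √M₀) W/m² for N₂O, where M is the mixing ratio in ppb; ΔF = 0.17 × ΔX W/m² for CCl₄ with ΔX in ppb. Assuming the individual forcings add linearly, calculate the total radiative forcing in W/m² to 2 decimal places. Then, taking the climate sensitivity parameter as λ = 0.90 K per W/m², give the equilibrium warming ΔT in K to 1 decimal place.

ΔF = 5.13 W/m²; ΔT = 4.6 K

CO₂: 4.84 × ln(762/284) = 4.84 × ln(2.68310) = 4.84 × 0.98697 = 4.7769 W/m².
N₂O: 0.120 × (√372 − √271) = 0.120 × (19.2873 − 16.4621) = 0.120 × 2.8252 = 0.3390 W/m².
CCl₄: Δ = 102 − 2 = 100 ppt = 0.100 ppb; ΔF = 0.17 × 0.100 = 0.0170 W/m².
Total ΔF = 4.7769 + 0.3390 + 0.0170 = 5.1329 W/m².
ΔT = λ ΔF = 0.90 × 5.13 = 4.6170 K.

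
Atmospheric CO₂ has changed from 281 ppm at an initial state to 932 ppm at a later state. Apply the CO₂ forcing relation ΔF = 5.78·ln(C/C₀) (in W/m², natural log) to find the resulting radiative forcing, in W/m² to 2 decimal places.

CO₂: 5.78 × ln(932/281) = 5.78 × ln(3.31673) = 5.78 × 1.19898 = 6.9301 W/m².

ΔF = 6.93 W/m²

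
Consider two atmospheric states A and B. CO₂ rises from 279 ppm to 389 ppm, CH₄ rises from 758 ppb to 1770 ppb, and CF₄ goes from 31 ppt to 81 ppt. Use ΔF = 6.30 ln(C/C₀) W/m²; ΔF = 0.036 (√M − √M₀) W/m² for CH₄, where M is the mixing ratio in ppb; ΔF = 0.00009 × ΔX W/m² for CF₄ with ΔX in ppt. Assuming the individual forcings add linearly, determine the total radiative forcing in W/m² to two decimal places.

ΔF = 2.62 W/m²

CO₂: 6.30 × ln(389/279) = 6.30 × ln(1.39427) = 6.30 × 0.33237 = 2.0939 W/m².
CH₄: 0.036 × (√1770 − √758) = 0.036 × (42.0714 − 27.5318) = 0.036 × 14.5396 = 0.5234 W/m².
CF₄: ΔF = 0.00009 × (81 − 31) = 0.00009 × 50 = 0.0045 W/m².
Total ΔF = 2.0939 + 0.5234 + 0.0045 = 2.6218 W/m².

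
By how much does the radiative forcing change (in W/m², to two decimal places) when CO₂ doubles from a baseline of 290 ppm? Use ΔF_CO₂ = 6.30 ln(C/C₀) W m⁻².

ΔF = 6.30 × ln(2) = 6.30 × 0.69315 = 4.3668 W/m².

ΔF = 4.37 W/m²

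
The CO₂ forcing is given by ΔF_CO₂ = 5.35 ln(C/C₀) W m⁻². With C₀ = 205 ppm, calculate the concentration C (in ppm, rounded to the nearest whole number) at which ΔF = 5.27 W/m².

Set 5.35 ln(C/205) = 5.27, so ln(C/205) = 5.27/5.35 = 0.98505.
Then C/205 = e^0.98505 = 2.67795, giving C = 205 × 2.67795 = 548.98 ppm.

C ≈ 549 ppm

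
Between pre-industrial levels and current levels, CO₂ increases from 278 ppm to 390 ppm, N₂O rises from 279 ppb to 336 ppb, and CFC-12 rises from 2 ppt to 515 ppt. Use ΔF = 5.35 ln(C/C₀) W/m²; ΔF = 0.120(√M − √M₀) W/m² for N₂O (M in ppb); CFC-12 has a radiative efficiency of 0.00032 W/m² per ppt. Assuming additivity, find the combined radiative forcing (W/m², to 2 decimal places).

CO₂: 5.35 × ln(390/278) = 5.35 × ln(1.40288) = 5.35 × 0.33853 = 1.8111 W/m².
N₂O: 0.120 × (√336 − √279) = 0.120 × (18.3303 − 16.7033) = 0.120 × 1.6270 = 0.1952 W/m².
CFC-12: ΔF = 0.00032 × (515 − 2) = 0.00032 × 513 = 0.1642 W/m².
Total ΔF = 1.8111 + 0.1952 + 0.1642 = 2.1705 W/m².

ΔF = 2.17 W/m²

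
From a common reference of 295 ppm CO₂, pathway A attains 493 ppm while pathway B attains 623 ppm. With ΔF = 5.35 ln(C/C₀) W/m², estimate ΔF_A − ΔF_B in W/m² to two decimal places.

ΔF_A − ΔF_B = -1.25 W/m²

ΔF_A = 5.35 ln(493/295) = 5.35 × 0.51353 = 2.7474 W/m².
ΔF_B = 5.35 ln(623/295) = 5.35 × 0.74757 = 3.9995 W/m².
Difference: 2.7474 − 3.9995 = -1.2521 W/m².
(Equivalently, ΔF_A − ΔF_B = 5.35 ln(493/623) = 5.35 × -0.23404 = -1.2521 W/m².)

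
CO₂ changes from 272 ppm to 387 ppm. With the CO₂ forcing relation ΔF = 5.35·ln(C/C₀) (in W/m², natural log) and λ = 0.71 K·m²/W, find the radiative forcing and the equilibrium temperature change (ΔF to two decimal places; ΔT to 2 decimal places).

CO₂: 5.35 × ln(387/272) = 5.35 × ln(1.42279) = 5.35 × 0.35262 = 1.8865 W/m².
ΔT = λ ΔF = 0.71 × 1.89 = 1.3419 K.

ΔF = 1.89 W/m²; ΔT = 1.34 K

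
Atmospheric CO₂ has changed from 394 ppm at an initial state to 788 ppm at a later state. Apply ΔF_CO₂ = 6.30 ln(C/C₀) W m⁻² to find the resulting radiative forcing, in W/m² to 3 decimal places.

ΔF = 4.367 W/m²

CO₂: 6.30 × ln(788/394) = 6.30 × ln(2.00000) = 6.30 × 0.69315 = 4.3668 W/m².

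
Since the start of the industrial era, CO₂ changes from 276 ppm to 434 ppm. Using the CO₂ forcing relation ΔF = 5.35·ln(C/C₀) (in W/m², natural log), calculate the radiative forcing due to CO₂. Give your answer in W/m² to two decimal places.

ΔF = 2.42 W/m²

CO₂: 5.35 × ln(434/276) = 5.35 × ln(1.57246) = 5.35 × 0.45264 = 2.4216 W/m².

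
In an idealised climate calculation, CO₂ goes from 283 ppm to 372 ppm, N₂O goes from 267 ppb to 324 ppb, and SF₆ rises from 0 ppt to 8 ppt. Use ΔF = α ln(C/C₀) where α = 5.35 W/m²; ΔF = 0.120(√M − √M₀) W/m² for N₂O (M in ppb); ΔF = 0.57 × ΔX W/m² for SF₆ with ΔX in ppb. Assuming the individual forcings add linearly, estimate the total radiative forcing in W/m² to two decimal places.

ΔF = 1.67 W/m²

CO₂: 5.35 × ln(372/283) = 5.35 × ln(1.31449) = 5.35 × 0.27345 = 1.4630 W/m².
N₂O: 0.120 × (√324 − √267) = 0.120 × (18.0000 − 16.3401) = 0.120 × 1.6599 = 0.1992 W/m².
SF₆: Δ = 8 − 0 = 8 ppt = 0.008 ppb; ΔF = 0.57 × 0.008 = 0.0046 W/m².
Total ΔF = 1.4630 + 0.1992 + 0.0046 = 1.6668 W/m².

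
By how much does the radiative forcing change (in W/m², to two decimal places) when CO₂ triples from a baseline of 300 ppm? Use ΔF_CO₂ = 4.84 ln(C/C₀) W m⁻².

ΔF = 4.84 × ln(3) = 4.84 × 1.09861 = 5.3173 W/m².

ΔF = 5.32 W/m²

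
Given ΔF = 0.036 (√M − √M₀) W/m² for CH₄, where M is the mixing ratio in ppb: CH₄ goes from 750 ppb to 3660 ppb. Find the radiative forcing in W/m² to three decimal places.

CH₄: 0.036 × (√3660 − √750) = 0.036 × (60.4979 − 27.3861) = 0.036 × 33.1118 = 1.1920 W/m².

ΔF = 1.192 W/m²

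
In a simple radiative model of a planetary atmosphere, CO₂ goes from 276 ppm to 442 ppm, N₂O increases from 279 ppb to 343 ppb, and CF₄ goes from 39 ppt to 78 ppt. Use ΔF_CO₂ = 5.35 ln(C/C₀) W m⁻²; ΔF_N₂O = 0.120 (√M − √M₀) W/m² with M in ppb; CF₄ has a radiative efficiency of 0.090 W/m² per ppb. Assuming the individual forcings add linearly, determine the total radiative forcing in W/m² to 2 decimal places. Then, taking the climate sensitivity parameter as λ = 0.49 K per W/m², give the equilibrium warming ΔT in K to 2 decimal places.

CO₂: 5.35 × ln(442/276) = 5.35 × ln(1.60145) = 5.35 × 0.47091 = 2.5194 W/m².
N₂O: 0.120 × (√343 − √279) = 0.120 × (18.5203 − 16.7033) = 0.120 × 1.8170 = 0.2180 W/m².
CF₄: Δ = 78 − 39 = 39 ppt = 0.039 ppb; ΔF = 0.090 × 0.039 = 0.0035 W/m².
Total ΔF = 2.5194 + 0.2180 + 0.0035 = 2.7409 W/m².
ΔT = λ ΔF = 0.49 × 2.74 = 1.3426 K.

ΔF = 2.74 W/m²; ΔT = 1.34 K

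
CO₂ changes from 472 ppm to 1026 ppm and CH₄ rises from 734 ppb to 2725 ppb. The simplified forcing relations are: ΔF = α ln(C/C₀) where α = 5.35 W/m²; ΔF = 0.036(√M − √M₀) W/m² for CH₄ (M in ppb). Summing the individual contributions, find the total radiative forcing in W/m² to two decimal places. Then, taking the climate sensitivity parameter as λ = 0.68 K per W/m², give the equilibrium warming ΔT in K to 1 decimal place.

CO₂: 5.35 × ln(1026/472) = 5.35 × ln(2.17373) = 5.35 × 0.77644 = 4.1540 W/m².
CH₄: 0.036 × (√2725 − √734) = 0.036 × (52.2015 − 27.0924) = 0.036 × 25.1091 = 0.9039 W/m².
Total ΔF = 4.1540 + 0.9039 = 5.0579 W/m².
ΔT = λ ΔF = 0.68 × 5.06 = 3.4408 K.

ΔF = 5.06 W/m²; ΔT = 3.4 K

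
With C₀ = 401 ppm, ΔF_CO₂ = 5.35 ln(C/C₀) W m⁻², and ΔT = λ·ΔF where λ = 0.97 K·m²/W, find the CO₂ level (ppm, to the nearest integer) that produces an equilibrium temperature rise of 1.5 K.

C ≈ 535 ppm

Required forcing: ΔF = ΔT/λ = 1.5/0.97 = 1.5464 W/m².
Then ln(C/401) = ΔF/5.35 = 1.5464/5.35 = 0.28905.
So C = 401 × e^0.28905 = 401 × 1.33516 = 535.40 ppm.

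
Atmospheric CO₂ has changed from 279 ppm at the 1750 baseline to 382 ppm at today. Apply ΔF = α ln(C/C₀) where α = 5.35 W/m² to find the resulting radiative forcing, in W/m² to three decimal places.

CO₂ absorption bands are partially saturated, so forcing scales with the logarithm of the concentration ratio.
CO₂: 5.35 × ln(382/279) = 5.35 × ln(1.36918) = 5.35 × 0.31421 = 1.6810 W/m².

ΔF = 1.681 W/m²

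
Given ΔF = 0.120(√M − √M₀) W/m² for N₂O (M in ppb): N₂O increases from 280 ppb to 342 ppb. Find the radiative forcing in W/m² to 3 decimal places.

N₂O: 0.120 × (√342 − √280) = 0.120 × (18.4932 − 16.7332) = 0.120 × 1.7600 = 0.2112 W/m².

ΔF = 0.211 W/m²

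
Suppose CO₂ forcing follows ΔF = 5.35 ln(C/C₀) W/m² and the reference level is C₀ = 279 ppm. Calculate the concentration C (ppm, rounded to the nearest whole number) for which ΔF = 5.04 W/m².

C ≈ 716 ppm

Set 5.35 ln(C/279) = 5.04, so ln(C/279) = 5.04/5.35 = 0.94206.
Then C/279 = e^0.94206 = 2.56526, giving C = 279 × 2.56526 = 715.71 ppm.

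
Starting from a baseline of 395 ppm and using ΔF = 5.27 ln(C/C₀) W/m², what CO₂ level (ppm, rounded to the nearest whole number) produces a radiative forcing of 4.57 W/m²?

C ≈ 940 ppm

Set 5.27 ln(C/395) = 4.57, so ln(C/395) = 4.57/5.27 = 0.86717.
Then C/395 = e^0.86717 = 2.38017, giving C = 395 × 2.38017 = 940.17 ppm.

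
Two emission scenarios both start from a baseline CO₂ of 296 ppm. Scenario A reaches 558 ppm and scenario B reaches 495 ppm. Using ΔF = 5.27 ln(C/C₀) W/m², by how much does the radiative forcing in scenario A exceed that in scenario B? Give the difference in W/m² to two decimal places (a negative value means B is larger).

ΔF_A = 5.27 ln(558/296) = 5.27 × 0.63400 = 3.3412 W/m².
ΔF_B = 5.27 ln(495/296) = 5.27 × 0.51420 = 2.7098 W/m².
Difference: 3.3412 − 2.7098 = 0.6314 W/m².

ΔF_A − ΔF_B = 0.63 W/m²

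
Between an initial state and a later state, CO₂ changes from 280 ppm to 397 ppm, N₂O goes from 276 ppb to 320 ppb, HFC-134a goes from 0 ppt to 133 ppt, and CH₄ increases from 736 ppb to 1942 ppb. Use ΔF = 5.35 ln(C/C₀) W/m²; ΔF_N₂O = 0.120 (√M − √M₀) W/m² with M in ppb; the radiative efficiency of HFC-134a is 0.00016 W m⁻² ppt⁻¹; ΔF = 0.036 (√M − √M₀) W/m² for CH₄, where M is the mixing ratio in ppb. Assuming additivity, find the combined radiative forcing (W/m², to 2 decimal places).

ΔF = 2.65 W/m²

CO₂: 5.35 × ln(397/280) = 5.35 × ln(1.41786) = 5.35 × 0.34915 = 1.8680 W/m².
N₂O: 0.120 × (√320 − √276) = 0.120 × (17.8885 − 16.6132) = 0.120 × 1.2753 = 0.1530 W/m².
HFC-134a: ΔF = 0.00016 × (133 − 0) = 0.00016 × 133 = 0.0213 W/m².
CH₄: 0.036 × (√1942 − √736) = 0.036 × (44.0681 − 27.1293) = 0.036 × 16.9388 = 0.6098 W/m².
Total ΔF = 1.8680 + 0.1530 + 0.0213 + 0.6098 = 2.6521 W/m².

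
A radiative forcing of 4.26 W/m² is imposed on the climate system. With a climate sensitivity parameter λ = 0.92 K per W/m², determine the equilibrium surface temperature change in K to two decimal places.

ΔT = λ ΔF = 0.92 × 4.26 = 3.9192 K.

ΔT = 3.92 K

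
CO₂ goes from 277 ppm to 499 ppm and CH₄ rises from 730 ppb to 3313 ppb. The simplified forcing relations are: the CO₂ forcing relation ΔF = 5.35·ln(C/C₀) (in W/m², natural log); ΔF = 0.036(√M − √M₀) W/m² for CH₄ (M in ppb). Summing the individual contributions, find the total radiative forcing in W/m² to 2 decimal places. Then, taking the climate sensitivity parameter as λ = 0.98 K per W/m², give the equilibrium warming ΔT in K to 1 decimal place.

CO₂: 5.35 × ln(499/277) = 5.35 × ln(1.80144) = 5.35 × 0.58859 = 3.1490 W/m².
CH₄: 0.036 × (√3313 − √730) = 0.036 × (57.5587 − 27.0185) = 0.036 × 30.5402 = 1.0994 W/m².
Total ΔF = 3.1490 + 1.0994 = 4.2484 W/m².
ΔT = λ ΔF = 0.98 × 4.25 = 4.1650 K.

ΔF = 4.25 W/m²; ΔT = 4.2 K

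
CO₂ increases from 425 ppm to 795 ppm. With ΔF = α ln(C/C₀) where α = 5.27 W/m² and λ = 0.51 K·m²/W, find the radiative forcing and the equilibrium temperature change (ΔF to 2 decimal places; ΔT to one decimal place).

ΔF = 3.30 W/m²; ΔT = 1.7 K

CO₂: 5.27 × ln(795/425) = 5.27 × ln(1.87059) = 5.27 × 0.62625 = 3.3003 W/m².
ΔT = λ ΔF = 0.51 × 3.30 = 1.6830 K.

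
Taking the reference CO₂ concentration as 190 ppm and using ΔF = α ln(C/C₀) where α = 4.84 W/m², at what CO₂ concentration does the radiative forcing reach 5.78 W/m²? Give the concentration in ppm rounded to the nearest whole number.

Set 4.84 ln(C/190) = 5.78, so ln(C/190) = 5.78/4.84 = 1.19421.
Then C/190 = e^1.19421 = 3.30095, giving C = 190 × 3.30095 = 627.18 ppm.

C ≈ 627 ppm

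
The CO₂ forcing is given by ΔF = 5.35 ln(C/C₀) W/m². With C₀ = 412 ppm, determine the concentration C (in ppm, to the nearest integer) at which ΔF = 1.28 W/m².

Set 5.35 ln(C/412) = 1.28, so ln(C/412) = 1.28/5.35 = 0.23925.
Then C/412 = e^0.23925 = 1.27030, giving C = 412 × 1.27030 = 523.36 ppm.

C ≈ 523 ppm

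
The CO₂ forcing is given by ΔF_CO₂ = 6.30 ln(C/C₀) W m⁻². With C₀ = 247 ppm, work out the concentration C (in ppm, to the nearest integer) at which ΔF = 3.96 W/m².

Set 6.30 ln(C/247) = 3.96, so ln(C/247) = 3.96/6.30 = 0.62857.
Then C/247 = e^0.62857 = 1.87493, giving C = 247 × 1.87493 = 463.11 ppm.

C ≈ 463 ppm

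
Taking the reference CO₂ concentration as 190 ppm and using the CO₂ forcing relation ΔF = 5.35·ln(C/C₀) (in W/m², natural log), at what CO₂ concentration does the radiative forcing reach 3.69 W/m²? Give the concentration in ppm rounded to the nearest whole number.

Set 5.35 ln(C/190) = 3.69, so ln(C/190) = 3.69/5.35 = 0.68972.
Then C/190 = e^0.68972 = 1.99316, giving C = 190 × 1.99316 = 378.70 ppm.

C ≈ 379 ppm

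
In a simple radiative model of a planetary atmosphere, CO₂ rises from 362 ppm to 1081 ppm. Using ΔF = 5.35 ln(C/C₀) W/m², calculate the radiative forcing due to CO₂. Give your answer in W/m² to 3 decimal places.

ΔF = 5.853 W/m²

CO₂ absorption bands are partially saturated, so forcing scales with the logarithm of the concentration ratio.
CO₂: 5.35 × ln(1081/362) = 5.35 × ln(2.98619) = 5.35 × 1.09400 = 5.8529 W/m².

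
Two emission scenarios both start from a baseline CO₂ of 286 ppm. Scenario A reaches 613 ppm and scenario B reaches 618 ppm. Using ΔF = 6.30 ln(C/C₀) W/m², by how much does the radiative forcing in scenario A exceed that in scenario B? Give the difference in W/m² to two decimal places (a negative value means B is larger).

ΔF_A = 6.30 ln(613/286) = 6.30 × 0.76237 = 4.8029 W/m².
ΔF_B = 6.30 ln(618/286) = 6.30 × 0.77050 = 4.8542 W/m².
Difference: 4.8029 − 4.8542 = -0.0513 W/m².

ΔF_A − ΔF_B = -0.05 W/m²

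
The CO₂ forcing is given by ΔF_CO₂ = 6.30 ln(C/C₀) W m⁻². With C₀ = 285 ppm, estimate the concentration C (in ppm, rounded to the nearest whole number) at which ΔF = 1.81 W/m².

C ≈ 380 ppm

Set 6.30 ln(C/285) = 1.81, so ln(C/285) = 1.81/6.30 = 0.28730.
Then C/285 = e^0.28730 = 1.33282, giving C = 285 × 1.33282 = 379.85 ppm.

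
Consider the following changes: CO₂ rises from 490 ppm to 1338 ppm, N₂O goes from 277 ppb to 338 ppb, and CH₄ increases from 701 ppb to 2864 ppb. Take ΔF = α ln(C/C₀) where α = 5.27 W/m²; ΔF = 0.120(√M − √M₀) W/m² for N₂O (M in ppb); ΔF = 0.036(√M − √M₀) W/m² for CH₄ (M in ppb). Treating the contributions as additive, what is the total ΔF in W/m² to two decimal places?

CO₂: 5.27 × ln(1338/490) = 5.27 × ln(2.73061) = 5.27 × 1.00453 = 5.2939 W/m².
N₂O: 0.120 × (√338 − √277) = 0.120 × (18.3848 − 16.6433) = 0.120 × 1.7415 = 0.2090 W/m².
CH₄: 0.036 × (√2864 − √701) = 0.036 × (53.5164 − 26.4764) = 0.036 × 27.0400 = 0.9734 W/m².
Total ΔF = 5.2939 + 0.2090 + 0.9734 = 6.4763 W/m².

ΔF = 6.48 W/m²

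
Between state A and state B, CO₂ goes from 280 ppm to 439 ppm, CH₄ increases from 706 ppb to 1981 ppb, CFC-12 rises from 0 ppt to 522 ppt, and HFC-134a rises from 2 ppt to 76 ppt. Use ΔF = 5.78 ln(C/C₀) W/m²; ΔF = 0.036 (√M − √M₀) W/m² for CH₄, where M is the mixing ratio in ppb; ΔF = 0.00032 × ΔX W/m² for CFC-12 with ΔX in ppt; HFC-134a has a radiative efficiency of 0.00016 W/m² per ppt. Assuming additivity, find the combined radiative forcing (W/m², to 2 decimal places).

CO₂: 5.78 × ln(439/280) = 5.78 × ln(1.56786) = 5.78 × 0.44971 = 2.5993 W/m².
CH₄: 0.036 × (√1981 − √706) = 0.036 × (44.5084 − 26.5707) = 0.036 × 17.9377 = 0.6458 W/m².
CFC-12: ΔF = 0.00032 × (522 − 0) = 0.00032 × 522 = 0.1670 W/m².
HFC-134a: ΔF = 0.00016 × (76 − 2) = 0.00016 × 74 = 0.0118 W/m².
Total ΔF = 2.5993 + 0.6458 + 0.1670 + 0.0118 = 3.4239 W/m².

ΔF = 3.42 W/m²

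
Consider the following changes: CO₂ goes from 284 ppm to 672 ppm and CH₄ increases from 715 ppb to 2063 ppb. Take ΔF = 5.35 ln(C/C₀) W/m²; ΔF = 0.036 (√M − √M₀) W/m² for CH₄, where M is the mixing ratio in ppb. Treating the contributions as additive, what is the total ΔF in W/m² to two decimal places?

ΔF = 5.28 W/m²

CO₂: 5.35 × ln(672/284) = 5.35 × ln(2.36620) = 5.35 × 0.86129 = 4.6079 W/m².
CH₄: 0.036 × (√2063 − √715) = 0.036 × (45.4203 − 26.7395) = 0.036 × 18.6808 = 0.6725 W/m².
Total ΔF = 4.6079 + 0.6725 = 5.2804 W/m².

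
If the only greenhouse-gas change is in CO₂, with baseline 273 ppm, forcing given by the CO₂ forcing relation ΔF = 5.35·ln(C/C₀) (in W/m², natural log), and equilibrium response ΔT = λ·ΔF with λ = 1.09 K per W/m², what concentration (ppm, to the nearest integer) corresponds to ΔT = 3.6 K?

C ≈ 506 ppm

Required forcing: ΔF = ΔT/λ = 3.6/1.09 = 3.3028 W/m².
Then ln(C/273) = ΔF/5.35 = 3.3028/5.35 = 0.61735.
So C = 273 × e^0.61735 = 273 × 1.85401 = 506.14 ppm.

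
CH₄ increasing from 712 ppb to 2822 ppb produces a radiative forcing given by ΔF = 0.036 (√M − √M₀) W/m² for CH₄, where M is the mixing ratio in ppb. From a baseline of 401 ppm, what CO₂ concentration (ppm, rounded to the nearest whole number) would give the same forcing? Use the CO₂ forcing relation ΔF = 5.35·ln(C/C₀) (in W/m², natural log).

CH₄ forcing: 0.036 × (√2822 − √712) = 0.036 × (53.1225 − 26.6833) = 0.036 × 26.4392 = 0.95181 W/m².
Set 5.35 ln(C/401) = 0.95181: ln(C/401) = 0.95181/5.35 = 0.17791, so C = 401 × e^0.17791 = 401 × 1.19472 = 479.08 ppm.

C ≈ 479 ppm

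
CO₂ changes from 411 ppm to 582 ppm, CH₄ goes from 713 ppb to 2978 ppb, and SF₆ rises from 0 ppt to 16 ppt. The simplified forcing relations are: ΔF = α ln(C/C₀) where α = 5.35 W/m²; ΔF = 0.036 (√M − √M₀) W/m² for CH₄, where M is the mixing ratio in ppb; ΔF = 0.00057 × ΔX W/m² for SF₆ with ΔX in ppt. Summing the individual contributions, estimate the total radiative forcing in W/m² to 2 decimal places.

ΔF = 2.87 W/m²

CO₂: 5.35 × ln(582/411) = 5.35 × ln(1.41606) = 5.35 × 0.34788 = 1.8612 W/m².
CH₄: 0.036 × (√2978 − √713) = 0.036 × (54.5711 − 26.7021) = 0.036 × 27.8690 = 1.0033 W/m².
SF₆: ΔF = 0.00057 × (16 − 0) = 0.00057 × 16 = 0.0091 W/m².
Total ΔF = 1.8612 + 1.0033 + 0.0091 = 2.8736 W/m².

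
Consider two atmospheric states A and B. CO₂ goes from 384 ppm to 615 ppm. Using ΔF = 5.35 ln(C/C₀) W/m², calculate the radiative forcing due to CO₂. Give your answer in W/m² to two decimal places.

ΔF = 2.52 W/m²

CO₂ absorption bands are partially saturated, so forcing scales with the logarithm of the concentration ratio.
CO₂: 5.35 × ln(615/384) = 5.35 × ln(1.60156) = 5.35 × 0.47098 = 2.5197 W/m².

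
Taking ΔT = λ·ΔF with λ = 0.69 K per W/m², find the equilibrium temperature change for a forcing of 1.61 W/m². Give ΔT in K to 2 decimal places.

ΔT = 1.11 K

ΔT = λ ΔF = 0.69 × 1.61 = 1.1109 K.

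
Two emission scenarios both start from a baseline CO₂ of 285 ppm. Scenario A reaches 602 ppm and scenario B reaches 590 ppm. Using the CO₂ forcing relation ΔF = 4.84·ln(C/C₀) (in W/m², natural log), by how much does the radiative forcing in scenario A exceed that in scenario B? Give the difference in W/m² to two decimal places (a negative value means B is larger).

ΔF_A − ΔF_B = 0.10 W/m²

ΔF_A = 4.84 ln(602/285) = 4.84 × 0.74777 = 3.6192 W/m².
ΔF_B = 4.84 ln(590/285) = 4.84 × 0.72763 = 3.5217 W/m².
Difference: 3.6192 − 3.5217 = 0.0975 W/m².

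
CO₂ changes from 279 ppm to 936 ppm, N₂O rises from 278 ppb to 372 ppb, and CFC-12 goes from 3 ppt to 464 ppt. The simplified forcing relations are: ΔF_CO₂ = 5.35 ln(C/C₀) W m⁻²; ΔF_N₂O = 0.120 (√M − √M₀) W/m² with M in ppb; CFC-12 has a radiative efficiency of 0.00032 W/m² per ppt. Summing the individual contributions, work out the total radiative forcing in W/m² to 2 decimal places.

CO₂: 5.35 × ln(936/279) = 5.35 × ln(3.35484) = 5.35 × 1.21040 = 6.4756 W/m².
N₂O: 0.120 × (√372 − √278) = 0.120 × (19.2873 − 16.6733) = 0.120 × 2.6140 = 0.3137 W/m².
CFC-12: ΔF = 0.00032 × (464 − 3) = 0.00032 × 461 = 0.1475 W/m².
Total ΔF = 6.4756 + 0.3137 + 0.1475 = 6.9368 W/m².

ΔF = 6.94 W/m²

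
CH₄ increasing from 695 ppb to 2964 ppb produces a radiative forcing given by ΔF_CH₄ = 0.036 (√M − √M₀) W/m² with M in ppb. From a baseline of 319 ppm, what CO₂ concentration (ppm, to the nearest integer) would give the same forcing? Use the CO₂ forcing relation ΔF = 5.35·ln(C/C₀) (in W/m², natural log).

CH₄ forcing: 0.036 × (√2964 − √695) = 0.036 × (54.4426 − 26.3629) = 0.036 × 28.0797 = 1.01087 W/m².
Set 5.35 ln(C/319) = 1.01087: ln(C/319) = 1.01087/5.35 = 0.18895, so C = 319 × e^0.18895 = 319 × 1.20798 = 385.35 ppm.

C ≈ 385 ppm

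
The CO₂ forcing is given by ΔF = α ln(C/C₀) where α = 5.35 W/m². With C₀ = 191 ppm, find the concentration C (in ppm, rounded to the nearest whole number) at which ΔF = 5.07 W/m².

C ≈ 493 ppm

Set 5.35 ln(C/191) = 5.07, so ln(C/191) = 5.07/5.35 = 0.94766.
Then C/191 = e^0.94766 = 2.57967, giving C = 191 × 2.57967 = 492.72 ppm.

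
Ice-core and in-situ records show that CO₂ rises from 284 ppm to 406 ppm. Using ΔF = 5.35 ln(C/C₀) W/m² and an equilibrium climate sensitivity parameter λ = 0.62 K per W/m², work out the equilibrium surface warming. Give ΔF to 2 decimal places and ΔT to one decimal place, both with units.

CO₂: 5.35 × ln(406/284) = 5.35 × ln(1.42958) = 5.35 × 0.35738 = 1.9120 W/m².
ΔT = λ ΔF = 0.62 × 1.91 = 1.1842 K.

ΔF = 1.91 W/m²; ΔT = 1.2 K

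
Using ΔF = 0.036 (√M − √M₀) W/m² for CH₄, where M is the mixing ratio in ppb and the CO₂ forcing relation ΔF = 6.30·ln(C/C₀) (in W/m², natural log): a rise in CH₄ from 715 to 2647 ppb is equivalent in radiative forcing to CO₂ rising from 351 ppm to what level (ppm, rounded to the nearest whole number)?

C ≈ 404 ppm

CH₄ forcing: 0.036 × (√2647 − √715) = 0.036 × (51.4490 − 26.7395) = 0.036 × 24.7095 = 0.88954 W/m².
Set 6.30 ln(C/351) = 0.88954: ln(C/351) = 0.88954/6.30 = 0.14120, so C = 351 × e^0.14120 = 351 × 1.15165 = 404.23 ppm.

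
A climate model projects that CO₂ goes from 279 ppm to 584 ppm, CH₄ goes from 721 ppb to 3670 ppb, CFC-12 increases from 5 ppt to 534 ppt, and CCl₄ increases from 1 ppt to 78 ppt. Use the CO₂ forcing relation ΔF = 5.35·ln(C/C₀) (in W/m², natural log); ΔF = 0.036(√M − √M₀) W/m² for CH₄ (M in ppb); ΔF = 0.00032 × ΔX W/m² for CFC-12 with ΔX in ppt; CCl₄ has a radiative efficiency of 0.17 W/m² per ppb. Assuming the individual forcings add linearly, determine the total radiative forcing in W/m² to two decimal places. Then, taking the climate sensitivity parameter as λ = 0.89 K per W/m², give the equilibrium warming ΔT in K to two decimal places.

CO₂: 5.35 × ln(584/279) = 5.35 × ln(2.09319) = 5.35 × 0.73869 = 3.9520 W/m².
CH₄: 0.036 × (√3670 − √721) = 0.036 × (60.5805 − 26.8514) = 0.036 × 33.7291 = 1.2142 W/m².
CFC-12: ΔF = 0.00032 × (534 − 5) = 0.00032 × 529 = 0.1693 W/m².
CCl₄: Δ = 78 − 1 = 77 ppt = 0.077 ppb; ΔF = 0.17 × 0.077 = 0.0131 W/m².
Total ΔF = 3.9520 + 1.2142 + 0.1693 + 0.0131 = 5.3486 W/m².
ΔT = λ ΔF = 0.89 × 5.35 = 4.7615 K.

ΔF = 5.35 W/m²; ΔT = 4.76 K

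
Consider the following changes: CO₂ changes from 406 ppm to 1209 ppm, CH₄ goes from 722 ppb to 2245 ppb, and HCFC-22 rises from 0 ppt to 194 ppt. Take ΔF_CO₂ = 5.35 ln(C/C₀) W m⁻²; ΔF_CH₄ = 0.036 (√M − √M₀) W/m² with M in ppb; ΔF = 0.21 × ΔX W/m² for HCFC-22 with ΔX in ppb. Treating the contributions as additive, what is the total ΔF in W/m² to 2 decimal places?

ΔF = 6.62 W/m²

CO₂: 5.35 × ln(1209/406) = 5.35 × ln(2.97783) = 5.35 × 1.09119 = 5.8379 W/m².
CH₄: 0.036 × (√2245 − √722) = 0.036 × (47.3814 − 26.8701) = 0.036 × 20.5113 = 0.7384 W/m².
HCFC-22: Δ = 194 − 0 = 194 ppt = 0.194 ppb; ΔF = 0.21 × 0.194 = 0.0407 W/m².
Total ΔF = 5.8379 + 0.7384 + 0.0407 = 6.6170 W/m².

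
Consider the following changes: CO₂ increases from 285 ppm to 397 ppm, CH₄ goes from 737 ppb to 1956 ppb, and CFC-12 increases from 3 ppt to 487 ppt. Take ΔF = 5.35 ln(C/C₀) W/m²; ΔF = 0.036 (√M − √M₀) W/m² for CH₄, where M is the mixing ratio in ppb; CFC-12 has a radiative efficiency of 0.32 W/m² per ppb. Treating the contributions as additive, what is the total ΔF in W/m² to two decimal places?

ΔF = 2.54 W/m²

CO₂: 5.35 × ln(397/285) = 5.35 × ln(1.39298) = 5.35 × 0.33145 = 1.7733 W/m².
CH₄: 0.036 × (√1956 − √737) = 0.036 × (44.2267 − 27.1477) = 0.036 × 17.0790 = 0.6148 W/m².
CFC-12: Δ = 487 − 3 = 484 ppt = 0.484 ppb; ΔF = 0.32 × 0.484 = 0.1549 W/m².
Total ΔF = 1.7733 + 0.6148 + 0.1549 = 2.5430 W/m².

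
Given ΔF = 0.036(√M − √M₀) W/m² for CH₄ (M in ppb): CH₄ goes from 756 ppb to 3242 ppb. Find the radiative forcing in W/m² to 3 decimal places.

ΔF = 1.060 W/m²

CH₄: 0.036 × (√3242 − √756) = 0.036 × (56.9386 − 27.4955) = 0.036 × 29.4431 = 1.0600 W/m².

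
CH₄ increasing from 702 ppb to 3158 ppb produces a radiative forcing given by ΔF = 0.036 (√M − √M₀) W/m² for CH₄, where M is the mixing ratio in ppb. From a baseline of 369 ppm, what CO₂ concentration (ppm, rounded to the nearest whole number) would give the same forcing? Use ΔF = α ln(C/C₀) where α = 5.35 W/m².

C ≈ 451 ppm

CH₄ forcing: 0.036 × (√3158 − √702) = 0.036 × (56.1961 − 26.4953) = 0.036 × 29.7008 = 1.06923 W/m².
Set 5.35 ln(C/369) = 1.06923: ln(C/369) = 1.06923/5.35 = 0.19986, so C = 369 × e^0.19986 = 369 × 1.22123 = 450.63 ppm.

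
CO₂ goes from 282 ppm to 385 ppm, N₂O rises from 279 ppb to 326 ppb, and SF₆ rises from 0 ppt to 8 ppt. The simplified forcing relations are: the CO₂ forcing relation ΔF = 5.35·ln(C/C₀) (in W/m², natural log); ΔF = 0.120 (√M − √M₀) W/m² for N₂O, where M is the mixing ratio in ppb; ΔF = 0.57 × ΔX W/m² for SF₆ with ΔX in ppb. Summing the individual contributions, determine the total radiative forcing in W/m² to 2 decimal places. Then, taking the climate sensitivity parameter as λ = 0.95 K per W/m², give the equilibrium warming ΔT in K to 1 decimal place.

ΔF = 1.83 W/m²; ΔT = 1.7 K

CO₂: 5.35 × ln(385/282) = 5.35 × ln(1.36525) = 5.35 × 0.31134 = 1.6657 W/m².
N₂O: 0.120 × (√326 − √279) = 0.120 × (18.0555 − 16.7033) = 0.120 × 1.3522 = 0.1623 W/m².
SF₆: Δ = 8 − 0 = 8 ppt = 0.008 ppb; ΔF = 0.57 × 0.008 = 0.0046 W/m².
Total ΔF = 1.6657 + 0.1623 + 0.0046 = 1.8326 W/m².
ΔT = λ ΔF = 0.95 × 1.83 = 1.7385 K.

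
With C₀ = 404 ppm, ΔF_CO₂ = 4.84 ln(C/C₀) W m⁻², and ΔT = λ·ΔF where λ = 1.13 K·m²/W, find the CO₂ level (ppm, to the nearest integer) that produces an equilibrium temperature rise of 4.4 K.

C ≈ 903 ppm

Required forcing: ΔF = ΔT/λ = 4.4/1.13 = 3.8938 W/m².
Then ln(C/404) = ΔF/4.84 = 3.8938/4.84 = 0.80450.
So C = 404 × e^0.80450 = 404 × 2.23558 = 903.17 ppm.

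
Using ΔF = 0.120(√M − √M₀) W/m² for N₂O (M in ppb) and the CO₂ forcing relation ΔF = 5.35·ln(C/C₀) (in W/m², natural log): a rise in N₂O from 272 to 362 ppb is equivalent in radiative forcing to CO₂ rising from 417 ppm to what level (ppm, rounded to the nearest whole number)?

N₂O forcing: 0.120 × (√362 − √272) = 0.120 × (19.0263 − 16.4924) = 0.120 × 2.5339 = 0.30407 W/m².
Set 5.35 ln(C/417) = 0.30407: ln(C/417) = 0.30407/5.35 = 0.05684, so C = 417 × e^0.05684 = 417 × 1.05849 = 441.39 ppm.

C ≈ 441 ppm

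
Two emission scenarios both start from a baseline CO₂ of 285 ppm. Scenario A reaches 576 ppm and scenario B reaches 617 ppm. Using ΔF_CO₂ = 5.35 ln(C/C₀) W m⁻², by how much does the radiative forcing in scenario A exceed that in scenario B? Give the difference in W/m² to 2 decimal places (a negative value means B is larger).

ΔF_A = 5.35 ln(576/285) = 5.35 × 0.70362 = 3.7644 W/m².
ΔF_B = 5.35 ln(617/285) = 5.35 × 0.77238 = 4.1322 W/m².
Difference: 3.7644 − 4.1322 = -0.3678 W/m².

ΔF_A − ΔF_B = -0.37 W/m²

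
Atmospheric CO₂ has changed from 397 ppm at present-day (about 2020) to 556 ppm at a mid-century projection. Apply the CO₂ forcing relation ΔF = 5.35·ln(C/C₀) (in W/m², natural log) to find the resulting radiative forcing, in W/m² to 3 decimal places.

ΔF = 1.802 W/m²

CO₂ absorption bands are partially saturated, so forcing scales with the logarithm of the concentration ratio.
CO₂: 5.35 × ln(556/397) = 5.35 × ln(1.40050) = 5.35 × 0.33683 = 1.8020 W/m².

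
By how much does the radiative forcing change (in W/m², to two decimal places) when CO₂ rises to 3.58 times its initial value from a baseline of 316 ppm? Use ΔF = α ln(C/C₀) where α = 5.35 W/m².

Because the forcing depends only on the ratio C/C₀, the initial concentration does not enter.
ΔF = 5.35 × ln(3.58) = 5.35 × 1.27536 = 6.8232 W/m².

ΔF = 6.82 W/m²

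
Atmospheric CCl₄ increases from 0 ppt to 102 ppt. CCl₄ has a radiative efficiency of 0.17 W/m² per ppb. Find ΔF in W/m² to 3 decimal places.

ΔF = 0.017 W/m²

CCl₄: Δ = 102 − 0 = 102 ppt = 0.102 ppb; ΔF = 0.17 × 0.102 = 0.0173 W/m².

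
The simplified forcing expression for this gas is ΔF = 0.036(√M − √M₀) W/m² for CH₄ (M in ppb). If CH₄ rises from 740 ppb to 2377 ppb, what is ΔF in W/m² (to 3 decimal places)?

CH₄: 0.036 × (√2377 − √740) = 0.036 × (48.7545 − 27.2029) = 0.036 × 21.5516 = 0.7759 W/m².

ΔF = 0.776 W/m²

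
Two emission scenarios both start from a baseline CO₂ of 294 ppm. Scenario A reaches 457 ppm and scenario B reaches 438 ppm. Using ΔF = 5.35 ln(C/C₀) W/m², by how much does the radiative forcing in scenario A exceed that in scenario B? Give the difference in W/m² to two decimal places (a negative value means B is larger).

ΔF_A − ΔF_B = 0.23 W/m²

ΔF_A = 5.35 ln(457/294) = 5.35 × 0.44110 = 2.3599 W/m².
ΔF_B = 5.35 ln(438/294) = 5.35 × 0.39864 = 2.1327 W/m².
Difference: 2.3599 − 2.1327 = 0.2272 W/m².
(Equivalently, ΔF_A − ΔF_B = 5.35 ln(457/438) = 5.35 × 0.04246 = 0.2272 W/m².)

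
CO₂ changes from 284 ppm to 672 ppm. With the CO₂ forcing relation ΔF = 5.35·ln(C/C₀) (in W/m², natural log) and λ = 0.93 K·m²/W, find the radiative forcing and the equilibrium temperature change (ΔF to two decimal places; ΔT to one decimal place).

CO₂: 5.35 × ln(672/284) = 5.35 × ln(2.36620) = 5.35 × 0.86129 = 4.6079 W/m².
ΔT = λ ΔF = 0.93 × 4.61 = 4.2873 K.

ΔF = 4.61 W/m²; ΔT = 4.3 K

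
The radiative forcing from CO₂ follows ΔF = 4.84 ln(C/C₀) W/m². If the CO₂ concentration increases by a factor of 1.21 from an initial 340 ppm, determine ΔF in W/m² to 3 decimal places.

Because the forcing depends only on the ratio C/C₀, the initial concentration does not enter.
ΔF = 4.84 × ln(1.21) = 4.84 × 0.19062 = 0.9226 W/m².

ΔF = 0.923 W/m²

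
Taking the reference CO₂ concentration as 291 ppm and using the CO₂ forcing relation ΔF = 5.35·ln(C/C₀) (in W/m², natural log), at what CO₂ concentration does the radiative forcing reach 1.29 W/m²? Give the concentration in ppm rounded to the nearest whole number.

Set 5.35 ln(C/291) = 1.29, so ln(C/291) = 1.29/5.35 = 0.24112.
Then C/291 = e^0.24112 = 1.27267, giving C = 291 × 1.27267 = 370.35 ppm.

C ≈ 370 ppm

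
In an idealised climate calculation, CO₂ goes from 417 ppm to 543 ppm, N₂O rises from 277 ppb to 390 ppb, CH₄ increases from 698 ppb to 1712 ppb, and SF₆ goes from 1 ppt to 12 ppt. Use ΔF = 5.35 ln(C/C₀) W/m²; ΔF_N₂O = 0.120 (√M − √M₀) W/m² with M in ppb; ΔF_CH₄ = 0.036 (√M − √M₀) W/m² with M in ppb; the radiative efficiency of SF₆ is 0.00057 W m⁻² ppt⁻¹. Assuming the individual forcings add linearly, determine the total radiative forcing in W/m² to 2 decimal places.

ΔF = 2.33 W/m²

CO₂: 5.35 × ln(543/417) = 5.35 × ln(1.30216) = 5.35 × 0.26402 = 1.4125 W/m².
N₂O: 0.120 × (√390 − √277) = 0.120 × (19.7484 − 16.6433) = 0.120 × 3.1051 = 0.3726 W/m².
CH₄: 0.036 × (√1712 − √698) = 0.036 × (41.3763 − 26.4197) = 0.036 × 14.9566 = 0.5384 W/m².
SF₆: ΔF = 0.00057 × (12 − 1) = 0.00057 × 11 = 0.0063 W/m².
Total ΔF = 1.4125 + 0.3726 + 0.5384 + 0.0063 = 2.3298 W/m².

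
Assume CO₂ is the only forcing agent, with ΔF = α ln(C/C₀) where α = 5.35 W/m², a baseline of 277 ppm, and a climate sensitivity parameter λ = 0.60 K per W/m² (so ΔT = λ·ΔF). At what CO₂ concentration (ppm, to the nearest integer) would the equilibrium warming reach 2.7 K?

C ≈ 642 ppm

Required forcing: ΔF = ΔT/λ = 2.7/0.60 = 4.5000 W/m².
Then ln(C/277) = ΔF/5.35 = 4.5000/5.35 = 0.84112.
So C = 277 × e^0.84112 = 277 × 2.31896 = 642.35 ppm.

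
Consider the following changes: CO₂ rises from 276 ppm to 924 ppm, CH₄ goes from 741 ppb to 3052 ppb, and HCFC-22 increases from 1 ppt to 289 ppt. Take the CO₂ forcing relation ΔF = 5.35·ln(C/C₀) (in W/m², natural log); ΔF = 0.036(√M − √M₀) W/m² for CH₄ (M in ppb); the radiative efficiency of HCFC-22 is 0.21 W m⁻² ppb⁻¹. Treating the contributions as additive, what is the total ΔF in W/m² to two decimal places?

ΔF = 7.53 W/m²

CO₂: 5.35 × ln(924/276) = 5.35 × ln(3.34783) = 5.35 × 1.20831 = 6.4645 W/m².
CH₄: 0.036 × (√3052 − √741) = 0.036 × (55.2449 − 27.2213) = 0.036 × 28.0236 = 1.0088 W/m².
HCFC-22: Δ = 289 − 1 = 288 ppt = 0.288 ppb; ΔF = 0.21 × 0.288 = 0.0605 W/m².
Total ΔF = 6.4645 + 1.0088 + 0.0605 = 7.5338 W/m².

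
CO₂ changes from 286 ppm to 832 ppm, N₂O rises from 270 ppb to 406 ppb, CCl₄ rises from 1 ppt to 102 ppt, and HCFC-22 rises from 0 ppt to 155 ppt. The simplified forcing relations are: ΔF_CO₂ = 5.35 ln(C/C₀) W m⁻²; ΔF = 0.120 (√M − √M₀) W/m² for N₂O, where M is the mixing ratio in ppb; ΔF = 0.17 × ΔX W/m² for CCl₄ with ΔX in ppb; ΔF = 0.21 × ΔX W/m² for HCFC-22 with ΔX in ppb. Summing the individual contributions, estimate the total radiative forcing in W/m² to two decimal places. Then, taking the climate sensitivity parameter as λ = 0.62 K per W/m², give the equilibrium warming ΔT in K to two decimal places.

CO₂: 5.35 × ln(832/286) = 5.35 × ln(2.90909) = 5.35 × 1.06784 = 5.7129 W/m².
N₂O: 0.120 × (√406 − √270) = 0.120 × (20.1494 − 16.4317) = 0.120 × 3.7177 = 0.4461 W/m².
CCl₄: Δ = 102 − 1 = 101 ppt = 0.101 ppb; ΔF = 0.17 × 0.101 = 0.0172 W/m².
HCFC-22: Δ = 155 − 0 = 155 ppt = 0.155 ppb; ΔF = 0.21 × 0.155 = 0.0326 W/m².
Total ΔF = 5.7129 + 0.4461 + 0.0172 + 0.0326 = 6.2088 W/m².
ΔT = λ ΔF = 0.62 × 6.21 = 3.8502 K.

ΔF = 6.21 W/m²; ΔT = 3.85 K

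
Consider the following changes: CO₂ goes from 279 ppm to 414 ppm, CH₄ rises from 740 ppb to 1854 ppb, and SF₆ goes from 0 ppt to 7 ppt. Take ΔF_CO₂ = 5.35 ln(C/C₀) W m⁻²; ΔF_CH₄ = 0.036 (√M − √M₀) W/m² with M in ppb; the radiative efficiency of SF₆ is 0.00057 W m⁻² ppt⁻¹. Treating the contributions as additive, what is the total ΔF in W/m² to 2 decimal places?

ΔF = 2.69 W/m²

CO₂: 5.35 × ln(414/279) = 5.35 × ln(1.48387) = 5.35 × 0.39465 = 2.1114 W/m².
CH₄: 0.036 × (√1854 − √740) = 0.036 × (43.0581 − 27.2029) = 0.036 × 15.8552 = 0.5708 W/m².
SF₆: ΔF = 0.00057 × (7 − 0) = 0.00057 × 7 = 0.0040 W/m².
Total ΔF = 2.1114 + 0.5708 + 0.0040 = 2.6862 W/m².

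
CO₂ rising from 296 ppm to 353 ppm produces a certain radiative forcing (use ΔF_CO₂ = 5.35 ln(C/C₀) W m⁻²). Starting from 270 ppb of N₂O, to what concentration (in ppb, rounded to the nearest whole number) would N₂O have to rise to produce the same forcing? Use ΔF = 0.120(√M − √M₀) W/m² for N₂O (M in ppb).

M ≈ 590 ppb

CO₂ forcing: 5.35 × ln(353/296) = 5.35 × 0.176109 = 0.94218 W/m².
Set 0.120(√M − √270) = 0.94218: √M = 0.94218/0.120 + √270 = 7.8515 + 16.4317 = 24.2832.
M = (24.2832)² = 589.67 ppb.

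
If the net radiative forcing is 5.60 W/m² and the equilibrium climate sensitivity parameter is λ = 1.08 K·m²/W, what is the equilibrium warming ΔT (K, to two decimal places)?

ΔT = 6.05 K

ΔT = λ ΔF = 1.08 × 5.60 = 6.0480 K.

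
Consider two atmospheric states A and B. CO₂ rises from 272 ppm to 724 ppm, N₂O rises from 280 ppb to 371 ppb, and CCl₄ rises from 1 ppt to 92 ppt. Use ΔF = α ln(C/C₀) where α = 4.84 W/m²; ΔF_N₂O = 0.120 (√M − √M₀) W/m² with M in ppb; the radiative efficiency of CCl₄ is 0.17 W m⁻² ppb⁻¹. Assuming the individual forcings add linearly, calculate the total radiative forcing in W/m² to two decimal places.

CO₂: 4.84 × ln(724/272) = 4.84 × ln(2.66176) = 4.84 × 0.97899 = 4.7383 W/m².
N₂O: 0.120 × (√371 − √280) = 0.120 × (19.2614 − 16.7332) = 0.120 × 2.5282 = 0.3034 W/m².
CCl₄: Δ = 92 − 1 = 91 ppt = 0.091 ppb; ΔF = 0.17 × 0.091 = 0.0155 W/m².
Total ΔF = 4.7383 + 0.3034 + 0.0155 = 5.0572 W/m².

ΔF = 5.06 W/m²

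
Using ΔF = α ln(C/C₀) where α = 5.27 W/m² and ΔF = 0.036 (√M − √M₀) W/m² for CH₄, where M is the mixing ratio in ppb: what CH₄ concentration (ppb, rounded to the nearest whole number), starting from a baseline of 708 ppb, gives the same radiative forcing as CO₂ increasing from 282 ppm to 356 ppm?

CO₂ forcing: 5.27 × ln(356/282) = 5.27 × 0.233024 = 1.22804 W/m².
Set 0.036(√M − √708) = 1.22804: √M = 1.22804/0.036 + √708 = 34.1122 + 26.6083 = 60.7205.
M = (60.7205)² = 3686.98 ppb.

M ≈ 3687 ppb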